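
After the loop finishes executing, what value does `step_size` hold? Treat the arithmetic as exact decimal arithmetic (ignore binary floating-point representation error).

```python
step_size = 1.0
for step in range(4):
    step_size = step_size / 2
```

Let's trace through this code step by step.

Initialize: step_size = 1.0
Entering loop: for step in range(4):
After iteration 1: step = 0, step_size = 0.5
After iteration 2: step = 1, step_size = 0.25
After iteration 3: step = 2, step_size = 0.125
After iteration 4: step = 3, step_size = 0.0625
Loop ends.

Final answer: 0.0625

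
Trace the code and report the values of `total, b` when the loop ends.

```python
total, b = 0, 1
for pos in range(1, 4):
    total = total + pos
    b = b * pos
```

Let's trace through this code step by step.

Initialize: total = 0
Initialize: b = 1
Entering loop: for pos in range(1, 4):
After iteration 1: pos = 1, total = 1, b = 1
After iteration 2: pos = 2, total = 3, b = 2
After iteration 3: pos = 3, total = 6, b = 6
Loop ends.

Final answer: 6, 6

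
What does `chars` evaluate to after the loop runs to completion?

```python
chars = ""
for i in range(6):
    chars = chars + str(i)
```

Let's trace through this code step by step.

Initialize: chars = ''
Entering loop: for i in range(6):
After iteration 1: i = 0, chars = '0'
After iteration 2: i = 1, chars = '01'
After iteration 3: i = 2, chars = '012'
After iteration 4: i = 3, chars = '0123'
After iteration 5: i = 4, chars = '01234'
After iteration 6: i = 5, chars = '012345'
Loop ends.

Final answer: '012345'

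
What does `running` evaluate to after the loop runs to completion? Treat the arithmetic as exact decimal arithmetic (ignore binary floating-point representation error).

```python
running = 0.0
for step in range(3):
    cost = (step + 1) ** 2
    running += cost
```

Let's trace through this code step by step.

Initialize: running = 0.0
Entering loop: for step in range(3):
After iteration 1: step = 0, running = 1.0, cost = 1
After iteration 2: step = 1, running = 5.0, cost = 4
After iteration 3: step = 2, running = 14.0, cost = 9
Loop ends.

Final answer: 14.0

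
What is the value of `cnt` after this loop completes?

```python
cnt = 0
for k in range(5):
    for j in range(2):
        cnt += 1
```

Let's trace through this code step by step.

Initialize: cnt = 0
Entering loop: for k in range(5):
After iteration 1: k = 0, cnt = 2
After iteration 2: k = 1, cnt = 4
After iteration 3: k = 2, cnt = 6
After iteration 4: k = 3, cnt = 8
After iteration 5: k = 4, cnt = 10
Loop ends.

Final answer: 10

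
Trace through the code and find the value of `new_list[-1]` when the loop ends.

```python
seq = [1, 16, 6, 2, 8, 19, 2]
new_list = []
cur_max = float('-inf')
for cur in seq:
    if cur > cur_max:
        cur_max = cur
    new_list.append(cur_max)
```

Let's trace through this code step by step.

Initialize: seq = [1, 16, 6, 2, 8, 19, 2]
Initialize: new_list = []
Initialize: cur_max = -inf
Entering loop: for cur in seq:
After iteration 1: cur = 1, new_list = [1], cur_max = 1
After iteration 2: cur = 16, new_list = [1, 16], cur_max = 16
After iteration 3: cur = 6, new_list = [1, 16, 16], cur_max = 16
After iteration 4: cur = 2, new_list = [1, 16, 16, 16], cur_max = 16
After iteration 5: cur = 8, new_list = [1, 16, 16, 16, 16], cur_max = 16
After iteration 6: cur = 19, new_list = [1, 16, 16, 16, 16, 19], cur_max = 19
After iteration 7: cur = 2, new_list = [1, 16, 16, 16, 16, 19, 19], cur_max = 19
Loop ends.
new_list[-1] = 19

Final answer: 19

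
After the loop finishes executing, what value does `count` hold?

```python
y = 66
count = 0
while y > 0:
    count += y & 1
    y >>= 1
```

Let's trace through this code step by step.

Initialize: y = 66
Initialize: count = 0
Entering loop: while y > 0:
After iteration 1: y = 33, count = 0
After iteration 2: y = 16, count = 1
After iteration 3: y = 8, count = 1
After iteration 4: y = 4, count = 1
After iteration 5: y = 2, count = 1
After iteration 6: y = 1, count = 1
After iteration 7: y = 0, count = 2
Loop ends.

Final answer: 2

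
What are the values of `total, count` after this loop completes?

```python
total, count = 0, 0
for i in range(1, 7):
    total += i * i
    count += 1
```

Let's trace through this code step by step.

Initialize: total = 0
Initialize: count = 0
Entering loop: for i in range(1, 7):
After iteration 1: i = 1, total = 1, count = 1
After iteration 2: i = 2, total = 5, count = 2
After iteration 3: i = 3, total = 14, count = 3
After iteration 4: i = 4, total = 30, count = 4
After iteration 5: i = 5, total = 55, count = 5
After iteration 6: i = 6, total = 91, count = 6
Loop ends.

Final answer: 91, 6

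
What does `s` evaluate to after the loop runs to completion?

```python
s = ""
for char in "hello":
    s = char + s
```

Let's trace through this code step by step.

Initialize: s = ''
Entering loop: for char in "hello":
After iteration 1: char = 'h', s = 'h'
After iteration 2: char = 'e', s = 'eh'
After iteration 3: char = 'l', s = 'leh'
After iteration 4: char = 'l', s = 'lleh'
After iteration 5: char = 'o', s = 'olleh'
Loop ends.

Final answer: 'olleh'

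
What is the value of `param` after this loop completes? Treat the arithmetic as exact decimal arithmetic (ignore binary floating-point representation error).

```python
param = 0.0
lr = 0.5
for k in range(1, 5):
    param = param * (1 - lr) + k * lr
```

Let's trace through this code step by step.

Initialize: param = 0.0
Initialize: lr = 0.5
Entering loop: for k in range(1, 5):
After iteration 1: k = 1, param = 0.5
After iteration 2: k = 2, param = 1.25
After iteration 3: k = 3, param = 2.125
After iteration 4: k = 4, param = 3.0625
Loop ends.

Final answer: 3.0625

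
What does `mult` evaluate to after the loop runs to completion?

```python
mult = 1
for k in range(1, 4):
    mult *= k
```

Let's trace through this code step by step.

Initialize: mult = 1
Entering loop: for k in range(1, 4):
After iteration 1: k = 1, mult = 1
After iteration 2: k = 2, mult = 2
After iteration 3: k = 3, mult = 6
Loop ends.

Final answer: 6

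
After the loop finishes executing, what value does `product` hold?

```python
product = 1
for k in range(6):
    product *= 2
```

Let's trace through this code step by step.

Initialize: product = 1
Entering loop: for k in range(6):
After iteration 1: k = 0, product = 2
After iteration 2: k = 1, product = 4
After iteration 3: k = 2, product = 8
After iteration 4: k = 3, product = 16
After iteration 5: k = 4, product = 32
After iteration 6: k = 5, product = 64
Loop ends.

Final answer: 64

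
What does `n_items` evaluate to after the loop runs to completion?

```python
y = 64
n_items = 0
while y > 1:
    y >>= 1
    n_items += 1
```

Let's trace through this code step by step.

Initialize: y = 64
Initialize: n_items = 0
Entering loop: while y > 1:
After iteration 1: y = 32, n_items = 1
After iteration 2: y = 16, n_items = 2
After iteration 3: y = 8, n_items = 3
After iteration 4: y = 4, n_items = 4
After iteration 5: y = 2, n_items = 5
After iteration 6: y = 1, n_items = 6
Loop ends.

Final answer: 6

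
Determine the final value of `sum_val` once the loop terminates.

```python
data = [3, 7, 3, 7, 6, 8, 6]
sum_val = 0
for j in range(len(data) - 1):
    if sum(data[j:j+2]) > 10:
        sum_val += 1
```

Let's trace through this code step by step.

Initialize: data = [3, 7, 3, 7, 6, 8, 6]
Initialize: sum_val = 0
Entering loop: for j in range(len(data) - 1):
After iteration 1: j = 0, sum_val = 0
After iteration 2: j = 1, sum_val = 0
After iteration 3: j = 2, sum_val = 0
After iteration 4: j = 3, sum_val = 1
After iteration 5: j = 4, sum_val = 2
After iteration 6: j = 5, sum_val = 3
Loop ends.

Final answer: 3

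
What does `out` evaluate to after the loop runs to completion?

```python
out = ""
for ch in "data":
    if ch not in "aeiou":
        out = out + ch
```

Let's trace through this code step by step.

Initialize: out = ''
Entering loop: for ch in "data":
After iteration 1: ch = 'd', out = 'd'
After iteration 2: ch = 'a', out = 'd'
After iteration 3: ch = 't', out = 'dt'
After iteration 4: ch = 'a', out = 'dt'
Loop ends.

Final answer: 'dt'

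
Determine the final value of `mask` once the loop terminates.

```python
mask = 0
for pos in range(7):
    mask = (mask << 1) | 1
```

Let's trace through this code step by step.

Initialize: mask = 0
Entering loop: for pos in range(7):
After iteration 1: pos = 0, mask = 1
After iteration 2: pos = 1, mask = 3
After iteration 3: pos = 2, mask = 7
After iteration 4: pos = 3, mask = 15
After iteration 5: pos = 4, mask = 31
After iteration 6: pos = 5, mask = 63
After iteration 7: pos = 6, mask = 127
Loop ends.

Final answer: 127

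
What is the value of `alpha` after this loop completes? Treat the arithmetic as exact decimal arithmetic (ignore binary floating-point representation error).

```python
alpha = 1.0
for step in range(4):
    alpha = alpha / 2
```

Let's trace through this code step by step.

Initialize: alpha = 1.0
Entering loop: for step in range(4):
After iteration 1: step = 0, alpha = 0.5
After iteration 2: step = 1, alpha = 0.25
After iteration 3: step = 2, alpha = 0.125
After iteration 4: step = 3, alpha = 0.0625
Loop ends.

Final answer: 0.0625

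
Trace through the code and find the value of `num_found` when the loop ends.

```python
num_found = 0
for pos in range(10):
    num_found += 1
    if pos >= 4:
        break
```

Let's trace through this code step by step.

Initialize: num_found = 0
Entering loop: for pos in range(10):
After iteration 1: pos = 0, num_found = 1
After iteration 2: pos = 1, num_found = 2
After iteration 3: pos = 2, num_found = 3
After iteration 4: pos = 3, num_found = 4
After iteration 5: pos = 4, num_found = 5
Loop ends.

Final answer: 5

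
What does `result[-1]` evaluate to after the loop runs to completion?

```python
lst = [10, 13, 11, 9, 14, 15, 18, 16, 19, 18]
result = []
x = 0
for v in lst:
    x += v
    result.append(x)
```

Let's trace through this code step by step.

Initialize: lst = [10, 13, 11, 9, 14, 15, 18, 16, 19, 18]
Initialize: result = []
Initialize: x = 0
Entering loop: for v in lst:
After iteration 1: v = 10, result = [10], x = 10
After iteration 2: v = 13, result = [10, 23], x = 23
After iteration 3: v = 11, result = [10, 23, 34], x = 34
After iteration 4: v = 9, result = [10, 23, 34, 43], x = 43
After iteration 5: v = 14, result = [10, 23, 34, 43, 57], x = 57
After iteration 6: v = 15, result = [10, 23, 34, 43, 57, 72], x = 72
After iteration 7: v = 18, result = [10, 23, 34, 43, 57, 72, 90], x = 90
After iteration 8: v = 16, result = [10, 23, 34, 43, 57, 72, 90, 106], x = 106
After iteration 9: v = 19, result = [10, 23, 34, 43, 57, 72, 90, 106, 125], x = 125
After iteration 10: v = 18, result = [10, 23, 34, 43, 57, 72, 90, 106, 125, 143], x = 143
Loop ends.
result[-1] = 143

Final answer: 143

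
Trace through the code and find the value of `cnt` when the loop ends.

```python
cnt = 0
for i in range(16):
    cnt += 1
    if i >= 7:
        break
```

Let's trace through this code step by step.

Initialize: cnt = 0
Entering loop: for i in range(16):
After iteration 1: i = 0, cnt = 1
After iteration 2: i = 1, cnt = 2
After iteration 3: i = 2, cnt = 3
After iteration 4: i = 3, cnt = 4
After iteration 5: i = 4, cnt = 5
After iteration 6: i = 5, cnt = 6
After iteration 7: i = 6, cnt = 7
After iteration 8: i = 7, cnt = 8
Loop ends.

Final answer: 8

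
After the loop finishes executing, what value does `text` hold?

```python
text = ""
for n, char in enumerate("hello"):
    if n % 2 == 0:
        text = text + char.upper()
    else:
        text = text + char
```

Let's trace through this code step by step.

Initialize: text = ''
Entering loop: for n, char in enumerate("hello"):
After iteration 1: n = 0, char = 'h', text = 'H'
After iteration 2: n = 1, char = 'e', text = 'He'
After iteration 3: n = 2, char = 'l', text = 'HeL'
After iteration 4: n = 3, char = 'l', text = 'HeLl'
After iteration 5: n = 4, char = 'o', text = 'HeLlO'
Loop ends.

Final answer: 'HeLlO'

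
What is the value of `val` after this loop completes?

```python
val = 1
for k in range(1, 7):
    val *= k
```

Let's trace through this code step by step.

Initialize: val = 1
Entering loop: for k in range(1, 7):
After iteration 1: k = 1, val = 1
After iteration 2: k = 2, val = 2
After iteration 3: k = 3, val = 6
After iteration 4: k = 4, val = 24
After iteration 5: k = 5, val = 120
After iteration 6: k = 6, val = 720
Loop ends.

Final answer: 720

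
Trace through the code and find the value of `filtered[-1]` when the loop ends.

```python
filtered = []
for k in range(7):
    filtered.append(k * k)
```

Let's trace through this code step by step.

Initialize: filtered = []
Entering loop: for k in range(7):
After iteration 1: k = 0, filtered = [0]
After iteration 2: k = 1, filtered = [0, 1]
After iteration 3: k = 2, filtered = [0, 1, 4]
After iteration 4: k = 3, filtered = [0, 1, 4, 9]
After iteration 5: k = 4, filtered = [0, 1, 4, 9, 16]
After iteration 6: k = 5, filtered = [0, 1, 4, 9, 16, 25]
After iteration 7: k = 6, filtered = [0, 1, 4, 9, 16, 25, 36]
Loop ends.
filtered[-1] = 36

Final answer: 36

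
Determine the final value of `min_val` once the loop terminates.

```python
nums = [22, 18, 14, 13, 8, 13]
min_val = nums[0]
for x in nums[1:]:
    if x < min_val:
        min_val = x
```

Let's trace through this code step by step.

Initialize: nums = [22, 18, 14, 13, 8, 13]
Initialize: min_val = 22
Entering loop: for x in nums[1:]:
After iteration 1: x = 18, min_val = 18
After iteration 2: x = 14, min_val = 14
After iteration 3: x = 13, min_val = 13
After iteration 4: x = 8, min_val = 8
After iteration 5: x = 13, min_val = 8
Loop ends.

Final answer: 8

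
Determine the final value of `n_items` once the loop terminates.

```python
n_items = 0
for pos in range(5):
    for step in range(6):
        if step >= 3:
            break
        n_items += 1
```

Let's trace through this code step by step.

Initialize: n_items = 0
Entering loop: for pos in range(5):
After iteration 1: pos = 0, n_items = 3
After iteration 2: pos = 1, n_items = 6
After iteration 3: pos = 2, n_items = 9
After iteration 4: pos = 3, n_items = 12
After iteration 5: pos = 4, n_items = 15
Loop ends.

Final answer: 15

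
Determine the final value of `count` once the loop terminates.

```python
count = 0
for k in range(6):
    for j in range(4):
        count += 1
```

Let's trace through this code step by step.

Initialize: count = 0
Entering loop: for k in range(6):
After iteration 1: k = 0, count = 4
After iteration 2: k = 1, count = 8
After iteration 3: k = 2, count = 12
After iteration 4: k = 3, count = 16
After iteration 5: k = 4, count = 20
After iteration 6: k = 5, count = 24
Loop ends.

Final answer: 24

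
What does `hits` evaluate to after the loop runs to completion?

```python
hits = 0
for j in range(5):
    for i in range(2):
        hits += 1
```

Let's trace through this code step by step.

Initialize: hits = 0
Entering loop: for j in range(5):
After iteration 1: j = 0, hits = 2
After iteration 2: j = 1, hits = 4
After iteration 3: j = 2, hits = 6
After iteration 4: j = 3, hits = 8
After iteration 5: j = 4, hits = 10
Loop ends.

Final answer: 10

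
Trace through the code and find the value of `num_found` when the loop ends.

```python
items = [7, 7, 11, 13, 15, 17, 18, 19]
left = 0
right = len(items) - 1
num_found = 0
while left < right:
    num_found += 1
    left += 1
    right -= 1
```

Let's trace through this code step by step.

Initialize: items = [7, 7, 11, 13, 15, 17, 18, 19]
Initialize: left = 0
Initialize: right = 7
Initialize: num_found = 0
Entering loop: while left < right:
After iteration 1: left = 1, right = 6, num_found = 1
After iteration 2: left = 2, right = 5, num_found = 2
After iteration 3: left = 3, right = 4, num_found = 3
After iteration 4: left = 4, right = 3, num_found = 4
Loop ends.

Final answer: 4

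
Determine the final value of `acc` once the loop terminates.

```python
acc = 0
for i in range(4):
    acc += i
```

Let's trace through this code step by step.

Initialize: acc = 0
Entering loop: for i in range(4):
After iteration 1: i = 0, acc = 0
After iteration 2: i = 1, acc = 1
After iteration 3: i = 2, acc = 3
After iteration 4: i = 3, acc = 6
Loop ends.

Final answer: 6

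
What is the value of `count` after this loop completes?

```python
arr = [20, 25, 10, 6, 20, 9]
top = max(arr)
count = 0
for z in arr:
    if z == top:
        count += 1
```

Let's trace through this code step by step.

Initialize: arr = [20, 25, 10, 6, 20, 9]
Initialize: top = 25
Initialize: count = 0
Entering loop: for z in arr:
After iteration 1: z = 20, count = 0
After iteration 2: z = 25, count = 1
After iteration 3: z = 10, count = 1
After iteration 4: z = 6, count = 1
After iteration 5: z = 20, count = 1
After iteration 6: z = 9, count = 1
Loop ends.

Final answer: 1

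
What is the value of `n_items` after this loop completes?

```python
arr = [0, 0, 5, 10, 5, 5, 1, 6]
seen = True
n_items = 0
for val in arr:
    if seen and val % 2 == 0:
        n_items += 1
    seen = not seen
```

Let's trace through this code step by step.

Initialize: arr = [0, 0, 5, 10, 5, 5, 1, 6]
Initialize: seen = True
Initialize: n_items = 0
Entering loop: for val in arr:
After iteration 1: val = 0, seen = False, n_items = 1
After iteration 2: val = 0, seen = True, n_items = 1
After iteration 3: val = 5, seen = False, n_items = 1
After iteration 4: val = 10, seen = True, n_items = 1
After iteration 5: val = 5, seen = False, n_items = 1
After iteration 6: val = 5, seen = True, n_items = 1
After iteration 7: val = 1, seen = False, n_items = 1
After iteration 8: val = 6, seen = True, n_items = 1
Loop ends.

Final answer: 1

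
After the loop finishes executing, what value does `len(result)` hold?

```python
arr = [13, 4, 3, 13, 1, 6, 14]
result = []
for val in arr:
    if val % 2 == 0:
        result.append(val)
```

Let's trace through this code step by step.

Initialize: arr = [13, 4, 3, 13, 1, 6, 14]
Initialize: result = []
Entering loop: for val in arr:
After iteration 1: val = 13, result = []
After iteration 2: val = 4, result = [4]
After iteration 3: val = 3, result = [4]
After iteration 4: val = 13, result = [4]
After iteration 5: val = 1, result = [4]
After iteration 6: val = 6, result = [4, 6]
After iteration 7: val = 14, result = [4, 6, 14]
Loop ends.
len(result) = 3

Final answer: 3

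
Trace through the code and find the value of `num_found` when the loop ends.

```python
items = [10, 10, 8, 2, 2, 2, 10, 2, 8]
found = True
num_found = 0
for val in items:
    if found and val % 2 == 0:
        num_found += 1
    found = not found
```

Let's trace through this code step by step.

Initialize: items = [10, 10, 8, 2, 2, 2, 10, 2, 8]
Initialize: found = True
Initialize: num_found = 0
Entering loop: for val in items:
After iteration 1: val = 10, found = False, num_found = 1
After iteration 2: val = 10, found = True, num_found = 1
After iteration 3: val = 8, found = False, num_found = 2
After iteration 4: val = 2, found = True, num_found = 2
After iteration 5: val = 2, found = False, num_found = 3
After iteration 6: val = 2, found = True, num_found = 3
After iteration 7: val = 10, found = False, num_found = 4
After iteration 8: val = 2, found = True, num_found = 4
After iteration 9: val = 8, found = False, num_found = 5
Loop ends.

Final answer: 5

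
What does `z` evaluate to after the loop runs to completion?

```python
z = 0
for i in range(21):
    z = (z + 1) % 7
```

Let's trace through this code step by step.

Initialize: z = 0
Entering loop: for i in range(21):
After iteration 1: i = 0, z = 1
After iteration 2: i = 1, z = 2
After iteration 3: i = 2, z = 3
After iteration 4: i = 3, z = 4
After iteration 5: i = 4, z = 5
After iteration 6: i = 5, z = 6
After iteration 7: i = 6, z = 0
After iteration 8: i = 7, z = 1
After iteration 9: i = 8, z = 2
After iteration 10: i = 9, z = 3
After iteration 11: i = 10, z = 4
After iteration 12: i = 11, z = 5
After iteration 13: i = 12, z = 6
After iteration 14: i = 13, z = 0
After iteration 15: i = 14, z = 1
After iteration 16: i = 15, z = 2
After iteration 17: i = 16, z = 3
After iteration 18: i = 17, z = 4
After iteration 19: i = 18, z = 5
After iteration 20: i = 19, z = 6
After iteration 21: i = 20, z = 0
Loop ends.

Final answer: 0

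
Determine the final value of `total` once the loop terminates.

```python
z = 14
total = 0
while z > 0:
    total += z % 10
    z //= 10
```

Let's trace through this code step by step.

Initialize: z = 14
Initialize: total = 0
Entering loop: while z > 0:
After iteration 1: z = 1, total = 4
After iteration 2: z = 0, total = 5
Loop ends.

Final answer: 5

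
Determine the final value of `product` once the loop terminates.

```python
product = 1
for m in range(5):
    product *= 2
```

Let's trace through this code step by step.

Initialize: product = 1
Entering loop: for m in range(5):
After iteration 1: m = 0, product = 2
After iteration 2: m = 1, product = 4
After iteration 3: m = 2, product = 8
After iteration 4: m = 3, product = 16
After iteration 5: m = 4, product = 32
Loop ends.

Final answer: 32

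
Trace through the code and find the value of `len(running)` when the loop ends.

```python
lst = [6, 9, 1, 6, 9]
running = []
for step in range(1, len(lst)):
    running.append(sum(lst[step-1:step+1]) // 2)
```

Let's trace through this code step by step.

Initialize: lst = [6, 9, 1, 6, 9]
Initialize: running = []
Entering loop: for step in range(1, len(lst)):
After iteration 1: step = 1, running = [7]
After iteration 2: step = 2, running = [7, 5]
After iteration 3: step = 3, running = [7, 5, 3]
After iteration 4: step = 4, running = [7, 5, 3, 7]
Loop ends.
len(running) = 4

Final answer: 4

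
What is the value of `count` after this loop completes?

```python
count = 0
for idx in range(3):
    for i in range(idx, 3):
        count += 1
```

Let's trace through this code step by step.

Initialize: count = 0
Entering loop: for idx in range(3):
After iteration 1: idx = 0, count = 3
After iteration 2: idx = 1, count = 5
After iteration 3: idx = 2, count = 6
Loop ends.

Final answer: 6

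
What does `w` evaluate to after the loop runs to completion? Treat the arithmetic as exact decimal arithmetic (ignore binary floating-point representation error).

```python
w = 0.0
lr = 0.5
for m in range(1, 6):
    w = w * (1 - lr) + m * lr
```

Let's trace through this code step by step.

Initialize: w = 0.0
Initialize: lr = 0.5
Entering loop: for m in range(1, 6):
After iteration 1: m = 1, w = 0.5
After iteration 2: m = 2, w = 1.25
After iteration 3: m = 3, w = 2.125
After iteration 4: m = 4, w = 3.0625
After iteration 5: m = 5, w = 4.03125
Loop ends.

Final answer: 4.03125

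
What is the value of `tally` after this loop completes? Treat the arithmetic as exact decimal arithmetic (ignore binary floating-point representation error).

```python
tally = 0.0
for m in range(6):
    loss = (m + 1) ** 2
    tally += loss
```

Let's trace through this code step by step.

Initialize: tally = 0.0
Entering loop: for m in range(6):
After iteration 1: m = 0, tally = 1.0, loss = 1
After iteration 2: m = 1, tally = 5.0, loss = 4
After iteration 3: m = 2, tally = 14.0, loss = 9
After iteration 4: m = 3, tally = 30.0, loss = 16
After iteration 5: m = 4, tally = 55.0, loss = 25
After iteration 6: m = 5, tally = 91.0, loss = 36
Loop ends.

Final answer: 91.0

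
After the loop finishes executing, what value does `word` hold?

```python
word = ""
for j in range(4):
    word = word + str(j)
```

Let's trace through this code step by step.

Initialize: word = ''
Entering loop: for j in range(4):
After iteration 1: j = 0, word = '0'
After iteration 2: j = 1, word = '01'
After iteration 3: j = 2, word = '012'
After iteration 4: j = 3, word = '0123'
Loop ends.

Final answer: '0123'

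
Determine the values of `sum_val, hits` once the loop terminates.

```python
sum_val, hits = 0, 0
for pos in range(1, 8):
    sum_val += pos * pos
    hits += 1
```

Let's trace through this code step by step.

Initialize: sum_val = 0
Initialize: hits = 0
Entering loop: for pos in range(1, 8):
After iteration 1: pos = 1, sum_val = 1, hits = 1
After iteration 2: pos = 2, sum_val = 5, hits = 2
After iteration 3: pos = 3, sum_val = 14, hits = 3
After iteration 4: pos = 4, sum_val = 30, hits = 4
After iteration 5: pos = 5, sum_val = 55, hits = 5
After iteration 6: pos = 6, sum_val = 91, hits = 6
After iteration 7: pos = 7, sum_val = 140, hits = 7
Loop ends.

Final answer: 140, 7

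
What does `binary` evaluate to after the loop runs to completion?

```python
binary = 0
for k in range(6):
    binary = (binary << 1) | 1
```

Let's trace through this code step by step.

Initialize: binary = 0
Entering loop: for k in range(6):
After iteration 1: k = 0, binary = 1
After iteration 2: k = 1, binary = 3
After iteration 3: k = 2, binary = 7
After iteration 4: k = 3, binary = 15
After iteration 5: k = 4, binary = 31
After iteration 6: k = 5, binary = 63
Loop ends.

Final answer: 63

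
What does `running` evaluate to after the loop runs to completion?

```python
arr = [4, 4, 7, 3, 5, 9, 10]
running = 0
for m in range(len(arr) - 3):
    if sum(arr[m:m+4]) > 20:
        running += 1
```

Let's trace through this code step by step.

Initialize: arr = [4, 4, 7, 3, 5, 9, 10]
Initialize: running = 0
Entering loop: for m in range(len(arr) - 3):
After iteration 1: m = 0, running = 0
After iteration 2: m = 1, running = 0
After iteration 3: m = 2, running = 1
After iteration 4: m = 3, running = 2
Loop ends.

Final answer: 2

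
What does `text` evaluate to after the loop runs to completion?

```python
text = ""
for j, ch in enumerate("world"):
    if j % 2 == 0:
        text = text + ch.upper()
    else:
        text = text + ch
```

Let's trace through this code step by step.

Initialize: text = ''
Entering loop: for j, ch in enumerate("world"):
After iteration 1: j = 0, ch = 'w', text = 'W'
After iteration 2: j = 1, ch = 'o', text = 'Wo'
After iteration 3: j = 2, ch = 'r', text = 'WoR'
After iteration 4: j = 3, ch = 'l', text = 'WoRl'
After iteration 5: j = 4, ch = 'd', text = 'WoRlD'
Loop ends.

Final answer: 'WoRlD'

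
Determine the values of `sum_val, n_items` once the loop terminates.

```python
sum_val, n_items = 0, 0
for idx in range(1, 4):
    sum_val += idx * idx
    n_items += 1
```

Let's trace through this code step by step.

Initialize: sum_val = 0
Initialize: n_items = 0
Entering loop: for idx in range(1, 4):
After iteration 1: idx = 1, sum_val = 1, n_items = 1
After iteration 2: idx = 2, sum_val = 5, n_items = 2
After iteration 3: idx = 3, sum_val = 14, n_items = 3
Loop ends.

Final answer: 14, 3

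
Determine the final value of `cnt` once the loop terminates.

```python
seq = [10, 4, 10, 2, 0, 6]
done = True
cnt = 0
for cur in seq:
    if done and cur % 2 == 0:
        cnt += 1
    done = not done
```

Let's trace through this code step by step.

Initialize: seq = [10, 4, 10, 2, 0, 6]
Initialize: done = True
Initialize: cnt = 0
Entering loop: for cur in seq:
After iteration 1: cur = 10, done = False, cnt = 1
After iteration 2: cur = 4, done = True, cnt = 1
After iteration 3: cur = 10, done = False, cnt = 2
After iteration 4: cur = 2, done = True, cnt = 2
After iteration 5: cur = 0, done = False, cnt = 3
After iteration 6: cur = 6, done = True, cnt = 3
Loop ends.

Final answer: 3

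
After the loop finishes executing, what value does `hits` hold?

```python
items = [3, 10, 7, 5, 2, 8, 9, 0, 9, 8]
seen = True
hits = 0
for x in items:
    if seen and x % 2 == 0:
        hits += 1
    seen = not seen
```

Let's trace through this code step by step.

Initialize: items = [3, 10, 7, 5, 2, 8, 9, 0, 9, 8]
Initialize: seen = True
Initialize: hits = 0
Entering loop: for x in items:
After iteration 1: x = 3, seen = False, hits = 0
After iteration 2: x = 10, seen = True, hits = 0
After iteration 3: x = 7, seen = False, hits = 0
After iteration 4: x = 5, seen = True, hits = 0
After iteration 5: x = 2, seen = False, hits = 1
After iteration 6: x = 8, seen = True, hits = 1
After iteration 7: x = 9, seen = False, hits = 1
After iteration 8: x = 0, seen = True, hits = 1
After iteration 9: x = 9, seen = False, hits = 1
After iteration 10: x = 8, seen = True, hits = 1
Loop ends.

Final answer: 1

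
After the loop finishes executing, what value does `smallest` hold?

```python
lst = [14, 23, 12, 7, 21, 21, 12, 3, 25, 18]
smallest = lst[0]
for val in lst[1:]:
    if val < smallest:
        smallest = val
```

Let's trace through this code step by step.

Initialize: lst = [14, 23, 12, 7, 21, 21, 12, 3, 25, 18]
Initialize: smallest = 14
Entering loop: for val in lst[1:]:
After iteration 1: val = 23, smallest = 14
After iteration 2: val = 12, smallest = 12
After iteration 3: val = 7, smallest = 7
After iteration 4: val = 21, smallest = 7
After iteration 5: val = 21, smallest = 7
After iteration 6: val = 12, smallest = 7
After iteration 7: val = 3, smallest = 3
After iteration 8: val = 25, smallest = 3
After iteration 9: val = 18, smallest = 3
Loop ends.

Final answer: 3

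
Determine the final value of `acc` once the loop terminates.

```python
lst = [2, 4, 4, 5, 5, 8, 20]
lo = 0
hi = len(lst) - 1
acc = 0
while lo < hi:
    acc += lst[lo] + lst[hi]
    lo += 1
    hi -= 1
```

Let's trace through this code step by step.

Initialize: lst = [2, 4, 4, 5, 5, 8, 20]
Initialize: lo = 0
Initialize: hi = 6
Initialize: acc = 0
Entering loop: while lo < hi:
After iteration 1: lo = 1, hi = 5, acc = 22
After iteration 2: lo = 2, hi = 4, acc = 34
After iteration 3: lo = 3, hi = 3, acc = 43
Loop ends.

Final answer: 43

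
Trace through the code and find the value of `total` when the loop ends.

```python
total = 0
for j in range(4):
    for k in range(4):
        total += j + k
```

Let's trace through this code step by step.

Initialize: total = 0
Entering loop: for j in range(4):
After iteration 1: j = 0, total = 6
After iteration 2: j = 1, total = 16
After iteration 3: j = 2, total = 30
After iteration 4: j = 3, total = 48
Loop ends.

Final answer: 48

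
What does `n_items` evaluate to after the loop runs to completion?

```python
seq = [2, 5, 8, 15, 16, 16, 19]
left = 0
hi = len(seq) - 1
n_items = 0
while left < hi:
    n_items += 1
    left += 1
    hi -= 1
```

Let's trace through this code step by step.

Initialize: seq = [2, 5, 8, 15, 16, 16, 19]
Initialize: left = 0
Initialize: hi = 6
Initialize: n_items = 0
Entering loop: while left < hi:
After iteration 1: left = 1, hi = 5, n_items = 1
After iteration 2: left = 2, hi = 4, n_items = 2
After iteration 3: left = 3, hi = 3, n_items = 3
Loop ends.

Final answer: 3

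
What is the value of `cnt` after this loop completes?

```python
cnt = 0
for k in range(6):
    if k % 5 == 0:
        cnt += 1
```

Let's trace through this code step by step.

Initialize: cnt = 0
Entering loop: for k in range(6):
After iteration 1: k = 0, cnt = 1
After iteration 2: k = 1, cnt = 1
After iteration 3: k = 2, cnt = 1
After iteration 4: k = 3, cnt = 1
After iteration 5: k = 4, cnt = 1
After iteration 6: k = 5, cnt = 2
Loop ends.

Final answer: 2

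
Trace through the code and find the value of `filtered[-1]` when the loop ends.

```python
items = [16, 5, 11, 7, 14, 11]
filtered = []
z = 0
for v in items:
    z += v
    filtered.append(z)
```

Let's trace through this code step by step.

Initialize: items = [16, 5, 11, 7, 14, 11]
Initialize: filtered = []
Initialize: z = 0
Entering loop: for v in items:
After iteration 1: v = 16, filtered = [16], z = 16
After iteration 2: v = 5, filtered = [16, 21], z = 21
After iteration 3: v = 11, filtered = [16, 21, 32], z = 32
After iteration 4: v = 7, filtered = [16, 21, 32, 39], z = 39
After iteration 5: v = 14, filtered = [16, 21, 32, 39, 53], z = 53
After iteration 6: v = 11, filtered = [16, 21, 32, 39, 53, 64], z = 64
Loop ends.
filtered[-1] = 64

Final answer: 64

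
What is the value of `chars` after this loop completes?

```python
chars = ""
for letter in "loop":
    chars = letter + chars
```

Let's trace through this code step by step.

Initialize: chars = ''
Entering loop: for letter in "loop":
After iteration 1: letter = 'l', chars = 'l'
After iteration 2: letter = 'o', chars = 'ol'
After iteration 3: letter = 'o', chars = 'ool'
After iteration 4: letter = 'p', chars = 'pool'
Loop ends.

Final answer: 'pool'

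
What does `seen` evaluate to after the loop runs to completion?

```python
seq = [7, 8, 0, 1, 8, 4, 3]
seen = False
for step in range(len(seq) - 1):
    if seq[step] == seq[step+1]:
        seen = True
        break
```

Let's trace through this code step by step.

Initialize: seq = [7, 8, 0, 1, 8, 4, 3]
Initialize: seen = False
Entering loop: for step in range(len(seq) - 1):
After iteration 1: step = 0, seen = False
After iteration 2: step = 1, seen = False
After iteration 3: step = 2, seen = False
After iteration 4: step = 3, seen = False
After iteration 5: step = 4, seen = False
After iteration 6: step = 5, seen = False
Loop ends.

Final answer: False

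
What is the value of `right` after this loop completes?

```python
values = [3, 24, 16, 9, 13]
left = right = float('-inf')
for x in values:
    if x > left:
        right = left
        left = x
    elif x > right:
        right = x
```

Let's trace through this code step by step.

Initialize: values = [3, 24, 16, 9, 13]
Initialize: left = -inf
Initialize: right = -inf
Entering loop: for x in values:
After iteration 1: x = 3, left = 3, right = -inf
After iteration 2: x = 24, left = 24, right = 3
After iteration 3: x = 16, left = 24, right = 16
After iteration 4: x = 9, left = 24, right = 16
After iteration 5: x = 13, left = 24, right = 16
Loop ends.

Final answer: 16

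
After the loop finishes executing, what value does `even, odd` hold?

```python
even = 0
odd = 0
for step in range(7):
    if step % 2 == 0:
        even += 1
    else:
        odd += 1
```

Let's trace through this code step by step.

Initialize: even = 0
Initialize: odd = 0
Entering loop: for step in range(7):
After iteration 1: step = 0, even = 1, odd = 0
After iteration 2: step = 1, even = 1, odd = 1
After iteration 3: step = 2, even = 2, odd = 1
After iteration 4: step = 3, even = 2, odd = 2
After iteration 5: step = 4, even = 3, odd = 2
After iteration 6: step = 5, even = 3, odd = 3
After iteration 7: step = 6, even = 4, odd = 3
Loop ends.

Final answer: 4, 3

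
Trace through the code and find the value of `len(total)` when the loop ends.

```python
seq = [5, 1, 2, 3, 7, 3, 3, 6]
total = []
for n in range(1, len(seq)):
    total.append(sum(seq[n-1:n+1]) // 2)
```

Let's trace through this code step by step.

Initialize: seq = [5, 1, 2, 3, 7, 3, 3, 6]
Initialize: total = []
Entering loop: for n in range(1, len(seq)):
After iteration 1: n = 1, total = [3]
After iteration 2: n = 2, total = [3, 1]
After iteration 3: n = 3, total = [3, 1, 2]
After iteration 4: n = 4, total = [3, 1, 2, 5]
After iteration 5: n = 5, total = [3, 1, 2, 5, 5]
After iteration 6: n = 6, total = [3, 1, 2, 5, 5, 3]
After iteration 7: n = 7, total = [3, 1, 2, 5, 5, 3, 4]
Loop ends.
len(total) = 7

Final answer: 7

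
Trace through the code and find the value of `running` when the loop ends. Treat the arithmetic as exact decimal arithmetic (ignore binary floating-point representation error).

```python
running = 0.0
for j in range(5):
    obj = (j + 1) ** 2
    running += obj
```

Let's trace through this code step by step.

Initialize: running = 0.0
Entering loop: for j in range(5):
After iteration 1: j = 0, running = 1.0, obj = 1
After iteration 2: j = 1, running = 5.0, obj = 4
After iteration 3: j = 2, running = 14.0, obj = 9
After iteration 4: j = 3, running = 30.0, obj = 16
After iteration 5: j = 4, running = 55.0, obj = 25
Loop ends.

Final answer: 55.0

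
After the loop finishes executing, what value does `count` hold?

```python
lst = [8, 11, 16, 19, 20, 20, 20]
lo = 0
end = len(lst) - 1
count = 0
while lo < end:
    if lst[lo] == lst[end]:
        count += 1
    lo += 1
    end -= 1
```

Let's trace through this code step by step.

Initialize: lst = [8, 11, 16, 19, 20, 20, 20]
Initialize: lo = 0
Initialize: end = 6
Initialize: count = 0
Entering loop: while lo < end:
After iteration 1: lo = 1, end = 5, count = 0
After iteration 2: lo = 2, end = 4, count = 0
After iteration 3: lo = 3, end = 3, count = 0
Loop ends.

Final answer: 0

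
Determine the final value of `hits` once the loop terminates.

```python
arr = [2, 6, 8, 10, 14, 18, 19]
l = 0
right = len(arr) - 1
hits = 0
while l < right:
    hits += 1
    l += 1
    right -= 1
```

Let's trace through this code step by step.

Initialize: arr = [2, 6, 8, 10, 14, 18, 19]
Initialize: l = 0
Initialize: right = 6
Initialize: hits = 0
Entering loop: while l < right:
After iteration 1: l = 1, right = 5, hits = 1
After iteration 2: l = 2, right = 4, hits = 2
After iteration 3: l = 3, right = 3, hits = 3
Loop ends.

Final answer: 3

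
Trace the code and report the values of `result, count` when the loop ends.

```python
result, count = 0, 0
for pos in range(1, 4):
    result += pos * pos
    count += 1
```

Let's trace through this code step by step.

Initialize: result = 0
Initialize: count = 0
Entering loop: for pos in range(1, 4):
After iteration 1: pos = 1, result = 1, count = 1
After iteration 2: pos = 2, result = 5, count = 2
After iteration 3: pos = 3, result = 14, count = 3
Loop ends.

Final answer: 14, 3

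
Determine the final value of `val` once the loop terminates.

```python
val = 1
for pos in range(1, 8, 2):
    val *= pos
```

Let's trace through this code step by step.

Initialize: val = 1
Entering loop: for pos in range(1, 8, 2):
After iteration 1: pos = 1, val = 1
After iteration 2: pos = 3, val = 3
After iteration 3: pos = 5, val = 15
After iteration 4: pos = 7, val = 105
Loop ends.

Final answer: 105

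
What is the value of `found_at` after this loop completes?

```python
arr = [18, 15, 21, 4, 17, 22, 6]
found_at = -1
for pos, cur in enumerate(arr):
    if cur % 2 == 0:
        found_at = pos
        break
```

Let's trace through this code step by step.

Initialize: arr = [18, 15, 21, 4, 17, 22, 6]
Initialize: found_at = -1
Entering loop: for pos, cur in enumerate(arr):
After iteration 1: pos = 0, cur = 18, found_at = 0
Loop ends.

Final answer: 0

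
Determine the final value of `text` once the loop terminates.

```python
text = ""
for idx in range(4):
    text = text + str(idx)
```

Let's trace through this code step by step.

Initialize: text = ''
Entering loop: for idx in range(4):
After iteration 1: idx = 0, text = '0'
After iteration 2: idx = 1, text = '01'
After iteration 3: idx = 2, text = '012'
After iteration 4: idx = 3, text = '0123'
Loop ends.

Final answer: '0123'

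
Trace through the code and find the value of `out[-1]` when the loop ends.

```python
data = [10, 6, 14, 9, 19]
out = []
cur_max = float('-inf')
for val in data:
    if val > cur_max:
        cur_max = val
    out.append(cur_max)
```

Let's trace through this code step by step.

Initialize: data = [10, 6, 14, 9, 19]
Initialize: out = []
Initialize: cur_max = -inf
Entering loop: for val in data:
After iteration 1: val = 10, out = [10], cur_max = 10
After iteration 2: val = 6, out = [10, 10], cur_max = 10
After iteration 3: val = 14, out = [10, 10, 14], cur_max = 14
After iteration 4: val = 9, out = [10, 10, 14, 14], cur_max = 14
After iteration 5: val = 19, out = [10, 10, 14, 14, 19], cur_max = 19
Loop ends.
out[-1] = 19

Final answer: 19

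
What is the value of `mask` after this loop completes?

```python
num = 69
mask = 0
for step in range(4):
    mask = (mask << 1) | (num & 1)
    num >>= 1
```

Let's trace through this code step by step.

Initialize: num = 69
Initialize: mask = 0
Entering loop: for step in range(4):
After iteration 1: step = 0, num = 34, mask = 1
After iteration 2: step = 1, num = 17, mask = 2
After iteration 3: step = 2, num = 8, mask = 5
After iteration 4: step = 3, num = 4, mask = 10
Loop ends.

Final answer: 10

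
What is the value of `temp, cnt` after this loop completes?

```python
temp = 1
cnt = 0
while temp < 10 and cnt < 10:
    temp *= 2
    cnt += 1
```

Let's trace through this code step by step.

Initialize: temp = 1
Initialize: cnt = 0
Entering loop: while temp < 10 and cnt < 10:
After iteration 1: temp = 2, cnt = 1
After iteration 2: temp = 4, cnt = 2
After iteration 3: temp = 8, cnt = 3
After iteration 4: temp = 16, cnt = 4
Loop ends.

Final answer: 16, 4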